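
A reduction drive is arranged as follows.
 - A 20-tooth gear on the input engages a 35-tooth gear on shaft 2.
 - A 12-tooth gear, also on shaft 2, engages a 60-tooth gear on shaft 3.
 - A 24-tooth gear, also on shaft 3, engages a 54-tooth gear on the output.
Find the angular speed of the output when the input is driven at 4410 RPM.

224 RPM

gear mesh 35/20 = 1.75 → 4410/1.75 = 2520 RPM
gear mesh 60/12 = 5 → 2520/5 = 504 RPM
gear mesh 54/24 = 2.25 → 504/2.25 = 224 RPM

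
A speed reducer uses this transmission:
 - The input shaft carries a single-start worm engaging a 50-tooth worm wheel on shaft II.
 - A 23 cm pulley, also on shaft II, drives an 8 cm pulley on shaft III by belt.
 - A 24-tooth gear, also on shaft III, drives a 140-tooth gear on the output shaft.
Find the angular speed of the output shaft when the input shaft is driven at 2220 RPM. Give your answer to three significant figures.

Worm: ratio = 50/1 = 50, so shaft II turns at 2220 / 50 = 44.4 RPM.
Belt: ratio = 8/23 = 0.34783, so shaft III turns at 44.4 / 0.34783 = 127.65 RPM.
Gear mesh: ratio = 140/24 = 5.8333, so the output shaft turns at 127.65 / 5.8333 = 21.883 RPM.

21.9 RPM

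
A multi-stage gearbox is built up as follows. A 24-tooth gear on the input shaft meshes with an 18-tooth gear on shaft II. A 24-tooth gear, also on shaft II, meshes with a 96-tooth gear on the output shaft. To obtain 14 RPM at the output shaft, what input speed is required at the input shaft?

42 RPM

Overall ratio R = 0.75 × 4 = 3.
Required input speed = output speed × R = 14 × 3 = 42 RPM.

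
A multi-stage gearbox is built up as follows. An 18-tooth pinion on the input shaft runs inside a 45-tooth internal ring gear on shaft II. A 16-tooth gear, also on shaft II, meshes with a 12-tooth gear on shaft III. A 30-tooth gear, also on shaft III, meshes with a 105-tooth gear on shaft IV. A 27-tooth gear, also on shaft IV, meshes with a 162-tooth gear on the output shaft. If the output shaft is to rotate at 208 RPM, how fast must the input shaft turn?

Overall ratio R = 2.5 × 0.75 × 3.5 × 6 = 39.375.
Required input speed = output speed × R = 208 × 39.375 = 8190 RPM.

8190 RPM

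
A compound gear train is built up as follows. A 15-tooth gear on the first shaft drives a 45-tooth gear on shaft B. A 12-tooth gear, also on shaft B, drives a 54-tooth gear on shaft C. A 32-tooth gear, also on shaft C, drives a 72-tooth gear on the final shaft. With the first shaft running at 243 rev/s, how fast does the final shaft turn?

8 rev/s

the first shaft → shaft B (gear mesh, 45/15): 243 ÷ 3 = 81 rev/s
shaft B → shaft C (gear mesh, 54/12): 81 ÷ 4.5 = 18 rev/s
shaft C → the final shaft (gear mesh, 72/32): 18 ÷ 2.25 = 8 rev/s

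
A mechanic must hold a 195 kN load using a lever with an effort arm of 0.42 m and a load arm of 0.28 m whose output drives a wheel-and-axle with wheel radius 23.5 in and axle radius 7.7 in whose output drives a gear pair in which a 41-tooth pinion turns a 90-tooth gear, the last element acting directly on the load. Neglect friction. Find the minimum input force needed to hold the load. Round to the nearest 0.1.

19.4 kN

Lever MA = effort arm / load arm = 0.42/0.28 = 1.5.
Wheel-and-axle MA = R/r = 23.5/7.7 = 3.0519.
Gear pair MA = 90/41 = 2.1951.
Combined ideal MA = 1.5 × 3.0519 × 2.1951 = 10.049.
Effort = load / MA = 195 / 10.049 = 19.405 kN.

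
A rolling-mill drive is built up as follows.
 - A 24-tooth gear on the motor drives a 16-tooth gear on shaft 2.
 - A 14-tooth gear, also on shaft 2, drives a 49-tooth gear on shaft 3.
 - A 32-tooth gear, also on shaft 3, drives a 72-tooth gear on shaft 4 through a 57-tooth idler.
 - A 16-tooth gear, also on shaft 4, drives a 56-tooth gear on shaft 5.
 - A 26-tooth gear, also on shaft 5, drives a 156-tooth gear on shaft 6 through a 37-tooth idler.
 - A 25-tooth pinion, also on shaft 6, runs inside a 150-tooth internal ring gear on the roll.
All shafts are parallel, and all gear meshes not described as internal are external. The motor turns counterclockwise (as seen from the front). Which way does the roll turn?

clockwise

the motor → shaft 2: external mesh, 1 reversal → CW.
shaft 2 → shaft 3: external mesh, 1 reversal → CCW.
shaft 3 → shaft 4: driver → idler → driven is 2 external meshes, 2 reversals → CCW.
shaft 4 → shaft 5: external mesh, 1 reversal → CW.
shaft 5 → shaft 6: driver → idler → driven is 2 external meshes, 2 reversals → CW.
shaft 6 → the roll: internal mesh, same direction → CW.
7 reversals in total — an odd number — so the roll turns opposite to the motor.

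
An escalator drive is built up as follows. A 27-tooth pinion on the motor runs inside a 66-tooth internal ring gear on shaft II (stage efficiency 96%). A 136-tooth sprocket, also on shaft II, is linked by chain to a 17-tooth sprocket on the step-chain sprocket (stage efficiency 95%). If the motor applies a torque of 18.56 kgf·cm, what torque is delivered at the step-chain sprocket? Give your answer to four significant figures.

Internal gear: ratio = 66/27 = 2.4444; torque at shaft II = 18.56 × 2.4444 × 0.96 = 43.554 kgf·cm.
Chain: ratio = 17/136 = 0.125; torque at the step-chain sprocket = 43.554 × 0.125 × 0.95 = 5.1721 kgf·cm.

5.172 kgf·cm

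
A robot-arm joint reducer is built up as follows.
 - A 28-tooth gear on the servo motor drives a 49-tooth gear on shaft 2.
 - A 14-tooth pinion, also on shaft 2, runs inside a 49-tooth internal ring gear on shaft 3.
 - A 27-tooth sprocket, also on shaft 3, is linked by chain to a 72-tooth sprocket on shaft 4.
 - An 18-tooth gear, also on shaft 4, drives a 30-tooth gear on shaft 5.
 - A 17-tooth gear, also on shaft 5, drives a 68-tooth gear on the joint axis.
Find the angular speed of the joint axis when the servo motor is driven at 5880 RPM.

Gear mesh: ratio = 49/28 = 1.75, so shaft 2 turns at 5880 / 1.75 = 3360 RPM.
Internal gear: ratio = 49/14 = 3.5, so shaft 3 turns at 3360 / 3.5 = 960 RPM.
Chain: ratio = 72/27 = 2.6667, so shaft 4 turns at 960 / 2.6667 = 360 RPM.
Gear mesh: ratio = 30/18 = 1.6667, so shaft 5 turns at 360 / 1.6667 = 216 RPM.
Gear mesh: ratio = 68/17 = 4, so the joint axis turns at 216 / 4 = 54 RPM.

54 RPM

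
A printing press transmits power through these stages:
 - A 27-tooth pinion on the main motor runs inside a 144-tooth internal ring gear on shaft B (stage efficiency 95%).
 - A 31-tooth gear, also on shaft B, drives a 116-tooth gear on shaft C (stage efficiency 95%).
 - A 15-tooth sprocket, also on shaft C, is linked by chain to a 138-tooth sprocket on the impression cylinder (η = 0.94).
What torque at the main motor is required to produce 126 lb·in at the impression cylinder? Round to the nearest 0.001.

Overall ratio R = 5.3333 × 3.7419 × 9.2 = 183.6; overall efficiency η = 0.95 × 0.95 × 0.94 = 0.8483.
Input torque = output torque / (R × η) = 126 / (183.6 × 0.8483) = 0.80893 lb·in.

0.809 lb·in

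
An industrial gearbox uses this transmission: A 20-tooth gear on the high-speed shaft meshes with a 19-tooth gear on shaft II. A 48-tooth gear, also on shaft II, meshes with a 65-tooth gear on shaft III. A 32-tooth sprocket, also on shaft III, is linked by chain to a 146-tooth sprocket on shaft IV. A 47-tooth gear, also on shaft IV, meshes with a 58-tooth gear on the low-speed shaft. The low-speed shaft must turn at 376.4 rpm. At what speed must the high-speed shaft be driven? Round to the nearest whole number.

2726 rpm

Overall ratio R = 0.95 × 1.3542 × 4.5625 × 1.234 = 7.2432.
Required input speed = output speed × R = 376.4 × 7.2432 = 2726.3 rpm.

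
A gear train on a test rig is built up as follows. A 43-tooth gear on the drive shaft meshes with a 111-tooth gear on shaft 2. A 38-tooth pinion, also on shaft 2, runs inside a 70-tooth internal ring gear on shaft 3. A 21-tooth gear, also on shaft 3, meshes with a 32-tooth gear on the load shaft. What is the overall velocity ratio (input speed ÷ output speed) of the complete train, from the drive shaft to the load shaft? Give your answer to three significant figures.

Each stage contributes driven/driver: gear mesh 111/43 = 2.5814, internal gear 70/38 = 1.8421, gear mesh 32/21 = 1.5238.
Overall: 2.5814 × 1.8421 × 1.5238 = 7.246.

7.25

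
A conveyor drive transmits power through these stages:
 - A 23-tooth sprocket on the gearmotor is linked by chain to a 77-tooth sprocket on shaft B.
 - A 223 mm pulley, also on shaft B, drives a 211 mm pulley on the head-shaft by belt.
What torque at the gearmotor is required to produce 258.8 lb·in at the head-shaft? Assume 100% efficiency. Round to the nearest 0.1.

81.7 lb·in

Overall ratio R = 3.3478 × 0.94619 = 3.1677.
Input torque = output torque / R = 258.8 / 3.1677 = 81.7 lb·in.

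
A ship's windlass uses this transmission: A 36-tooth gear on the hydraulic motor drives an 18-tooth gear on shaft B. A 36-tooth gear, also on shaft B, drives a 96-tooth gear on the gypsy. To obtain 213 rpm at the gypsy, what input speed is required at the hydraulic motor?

284 rpm

Overall ratio R = 0.5 × 2.6667 = 1.3333.
Required input speed = output speed × R = 213 × 1.3333 = 284 rpm.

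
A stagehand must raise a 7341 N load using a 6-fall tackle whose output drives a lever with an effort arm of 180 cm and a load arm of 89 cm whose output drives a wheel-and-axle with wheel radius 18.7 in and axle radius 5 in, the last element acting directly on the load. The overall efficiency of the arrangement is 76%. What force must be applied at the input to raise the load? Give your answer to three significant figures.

213 N

Block-and-tackle MA = number of supporting rope parts = 6.
Lever MA = effort arm / load arm = 180/89 = 2.0225.
Wheel-and-axle MA = R/r = 18.7/5 = 3.74.
Combined ideal MA = 6 × 2.0225 × 3.74 = 45.384.
Actual MA = 45.384 × 0.76 = 34.492.
Effort = load / actual MA = 7341 / 34.492 = 212.83 N.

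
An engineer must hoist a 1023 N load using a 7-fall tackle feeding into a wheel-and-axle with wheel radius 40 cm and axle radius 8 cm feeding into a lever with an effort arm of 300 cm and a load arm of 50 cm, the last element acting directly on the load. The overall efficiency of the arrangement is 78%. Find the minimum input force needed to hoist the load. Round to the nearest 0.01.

Block-and-tackle MA = number of supporting rope parts = 7.
Wheel-and-axle MA = R/r = 40/8 = 5.
Lever MA = effort arm / load arm = 300/50 = 6.
Combined ideal MA = 7 × 5 × 6 = 210.
Actual MA = 210 × 0.78 = 163.8.
Effort = load / actual MA = 1023 / 163.8 = 6.2454 N.

6.25 N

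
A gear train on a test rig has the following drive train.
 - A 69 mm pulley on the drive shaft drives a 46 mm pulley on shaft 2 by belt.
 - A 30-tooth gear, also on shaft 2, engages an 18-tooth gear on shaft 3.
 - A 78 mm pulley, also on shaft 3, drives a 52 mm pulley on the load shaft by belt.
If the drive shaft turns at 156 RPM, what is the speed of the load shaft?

belt 46/69 = 0.66667 → 156/0.66667 = 234 RPM
gear mesh 18/30 = 0.6 → 234/0.6 = 390 RPM
belt 52/78 = 0.66667 → 390/0.66667 = 585 RPM

585 RPM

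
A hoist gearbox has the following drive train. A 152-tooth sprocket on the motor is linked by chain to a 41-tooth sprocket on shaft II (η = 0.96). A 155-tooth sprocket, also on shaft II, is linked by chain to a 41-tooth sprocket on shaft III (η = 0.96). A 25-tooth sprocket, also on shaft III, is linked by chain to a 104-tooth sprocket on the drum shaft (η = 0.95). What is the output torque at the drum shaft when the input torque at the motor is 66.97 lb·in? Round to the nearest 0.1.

17.4 lb·in

chain 41/152 = 0.26974 → τ = 66.97·0.26974·0.96 = 17.342 lb·in
chain 41/155 = 0.26452 → τ = 17.342·0.26452·0.96 = 4.4037 lb·in
chain 104/25 = 4.16 → τ = 4.4037·4.16·0.95 = 17.403 lb·in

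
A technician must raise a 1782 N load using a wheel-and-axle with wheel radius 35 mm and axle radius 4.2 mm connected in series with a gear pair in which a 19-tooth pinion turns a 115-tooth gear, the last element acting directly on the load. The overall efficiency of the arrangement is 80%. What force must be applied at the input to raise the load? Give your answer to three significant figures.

44.2 N

Wheel-and-axle MA = R/r = 35/4.2 = 8.3333.
Gear pair MA = 115/19 = 6.0526.
Combined ideal MA = 8.3333 × 6.0526 = 50.439.
Actual MA = 50.439 × 0.80 = 40.351.
Effort = load / actual MA = 1782 / 40.351 = 44.163 N.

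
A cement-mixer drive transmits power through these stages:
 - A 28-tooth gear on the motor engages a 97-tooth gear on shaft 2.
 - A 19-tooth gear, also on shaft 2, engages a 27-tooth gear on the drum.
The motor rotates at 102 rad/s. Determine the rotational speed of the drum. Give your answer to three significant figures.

Gear mesh: ratio = 97/28 = 3.4643, so shaft 2 turns at 102 / 3.4643 = 29.443 rad/s.
Gear mesh: ratio = 27/19 = 1.4211, so the drum turns at 29.443 / 1.4211 = 20.719 rad/s.

20.7 rad/s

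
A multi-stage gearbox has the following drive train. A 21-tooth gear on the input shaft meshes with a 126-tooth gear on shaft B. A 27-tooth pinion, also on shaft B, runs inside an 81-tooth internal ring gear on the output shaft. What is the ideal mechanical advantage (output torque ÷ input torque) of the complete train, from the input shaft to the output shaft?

18

Each stage contributes driven/driver: gear mesh 126/21 = 6, internal gear 81/27 = 3.
Overall: 6 × 3 = 18.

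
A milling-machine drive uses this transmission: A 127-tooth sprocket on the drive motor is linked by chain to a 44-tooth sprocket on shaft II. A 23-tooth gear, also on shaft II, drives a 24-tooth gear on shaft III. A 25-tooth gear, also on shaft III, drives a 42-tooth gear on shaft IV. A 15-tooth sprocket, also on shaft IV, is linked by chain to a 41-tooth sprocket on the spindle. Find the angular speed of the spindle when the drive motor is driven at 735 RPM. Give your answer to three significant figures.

443 RPM

chain 44/127 = 0.34646 → 735/0.34646 = 2121.5 RPM
gear mesh 24/23 = 1.0435 → 2121.5/1.0435 = 2033.1 RPM
gear mesh 42/25 = 1.68 → 2033.1/1.68 = 1210.2 RPM
chain 41/15 = 2.7333 → 1210.2/2.7333 = 442.74 RPM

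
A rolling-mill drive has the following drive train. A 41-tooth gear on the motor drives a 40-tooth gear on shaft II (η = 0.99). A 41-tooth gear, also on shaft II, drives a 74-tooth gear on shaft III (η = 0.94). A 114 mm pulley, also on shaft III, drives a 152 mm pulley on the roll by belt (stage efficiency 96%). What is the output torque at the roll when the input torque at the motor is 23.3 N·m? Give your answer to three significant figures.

Gear mesh: ratio = 40/41 = 0.97561; torque at shaft II = 23.3 × 0.97561 × 0.99 = 22.504 N·m.
Gear mesh: ratio = 74/41 = 1.8049; torque at shaft III = 22.504 × 1.8049 × 0.94 = 38.181 N·m.
Belt: ratio = 152/114 = 1.3333; torque at the roll = 38.181 × 1.3333 × 0.96 = 48.871 N·m.

48.9 N·m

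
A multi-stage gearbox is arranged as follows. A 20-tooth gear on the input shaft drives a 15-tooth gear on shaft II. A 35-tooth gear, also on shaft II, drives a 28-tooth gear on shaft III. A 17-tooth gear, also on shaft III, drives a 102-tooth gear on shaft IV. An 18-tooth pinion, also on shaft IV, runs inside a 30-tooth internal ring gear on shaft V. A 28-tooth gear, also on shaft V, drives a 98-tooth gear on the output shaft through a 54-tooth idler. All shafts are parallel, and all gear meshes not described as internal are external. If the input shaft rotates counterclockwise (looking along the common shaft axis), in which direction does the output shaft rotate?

clockwise

the input shaft → shaft II: external mesh, 1 reversal → CW.
shaft II → shaft III: external mesh, 1 reversal → CCW.
shaft III → shaft IV: external mesh, 1 reversal → CW.
shaft IV → shaft V: internal mesh, same direction → CW.
shaft V → the output shaft: driver → idler → driven is 2 external meshes, 2 reversals → CW.
5 reversals in total — an odd number — so the output shaft turns opposite to the input shaft.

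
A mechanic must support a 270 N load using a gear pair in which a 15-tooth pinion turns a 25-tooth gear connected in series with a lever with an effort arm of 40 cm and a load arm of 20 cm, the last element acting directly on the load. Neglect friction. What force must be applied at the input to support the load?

Gear pair MA = 25/15 = 1.6667.
Lever MA = effort arm / load arm = 40/20 = 2.
Combined ideal MA = 1.6667 × 2 = 3.3333.
Effort = load / MA = 270 / 3.3333 = 81 N.

81 N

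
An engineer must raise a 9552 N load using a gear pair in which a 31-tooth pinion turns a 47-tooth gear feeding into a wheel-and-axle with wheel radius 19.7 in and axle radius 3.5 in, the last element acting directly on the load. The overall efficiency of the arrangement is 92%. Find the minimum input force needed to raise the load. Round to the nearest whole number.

Gear pair MA = 47/31 = 1.5161.
Wheel-and-axle MA = R/r = 19.7/3.5 = 5.6286.
Combined ideal MA = 1.5161 × 5.6286 = 8.5336.
Actual MA = 8.5336 × 0.92 = 7.8509.
Effort = load / actual MA = 9552 / 7.8509 = 1216.7 N.

1217 N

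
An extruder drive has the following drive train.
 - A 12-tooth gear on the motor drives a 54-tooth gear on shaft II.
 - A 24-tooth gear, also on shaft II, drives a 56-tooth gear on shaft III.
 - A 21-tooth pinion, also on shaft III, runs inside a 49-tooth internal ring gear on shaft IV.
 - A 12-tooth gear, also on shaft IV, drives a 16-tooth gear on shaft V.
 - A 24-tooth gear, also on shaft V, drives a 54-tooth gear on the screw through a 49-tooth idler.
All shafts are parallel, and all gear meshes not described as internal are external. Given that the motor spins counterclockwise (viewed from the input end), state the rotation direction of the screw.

the motor → shaft II: external mesh, 1 reversal → CW.
shaft II → shaft III: external mesh, 1 reversal → CCW.
shaft III → shaft IV: internal mesh, same direction → CCW.
shaft IV → shaft V: external mesh, 1 reversal → CW.
shaft V → the screw: driver → idler → driven is 2 external meshes, 2 reversals → CW.
5 reversals in total — an odd number — so the screw turns opposite to the motor.

clockwise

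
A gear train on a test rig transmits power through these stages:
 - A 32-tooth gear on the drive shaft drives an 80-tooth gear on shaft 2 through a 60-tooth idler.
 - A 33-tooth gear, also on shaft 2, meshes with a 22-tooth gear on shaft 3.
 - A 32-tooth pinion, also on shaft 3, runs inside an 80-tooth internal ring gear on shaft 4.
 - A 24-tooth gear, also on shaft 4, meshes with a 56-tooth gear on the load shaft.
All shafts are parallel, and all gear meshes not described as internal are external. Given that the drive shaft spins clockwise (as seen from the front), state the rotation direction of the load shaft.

clockwise

the drive shaft → shaft 2: driver → idler → driven is 2 external meshes, 2 reversals → CW.
shaft 2 → shaft 3: external mesh, 1 reversal → CCW.
shaft 3 → shaft 4: internal mesh, same direction → CCW.
shaft 4 → the load shaft: external mesh, 1 reversal → CW.
4 reversals in total — an even number — so the load shaft turns the same way as the drive shaft.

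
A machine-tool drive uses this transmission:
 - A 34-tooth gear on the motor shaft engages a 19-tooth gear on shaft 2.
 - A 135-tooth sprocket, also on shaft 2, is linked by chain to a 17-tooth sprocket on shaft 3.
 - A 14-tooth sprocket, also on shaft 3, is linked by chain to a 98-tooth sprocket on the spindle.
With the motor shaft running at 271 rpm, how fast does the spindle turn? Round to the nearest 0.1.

the motor shaft → shaft 2 (gear mesh, 19/34): 271 ÷ 0.55882 = 484.95 rpm
shaft 2 → shaft 3 (chain, 17/135): 484.95 ÷ 0.12593 = 3851.1 rpm
shaft 3 → the spindle (chain, 98/14): 3851.1 ÷ 7 = 550.15 rpm

550.2 rpm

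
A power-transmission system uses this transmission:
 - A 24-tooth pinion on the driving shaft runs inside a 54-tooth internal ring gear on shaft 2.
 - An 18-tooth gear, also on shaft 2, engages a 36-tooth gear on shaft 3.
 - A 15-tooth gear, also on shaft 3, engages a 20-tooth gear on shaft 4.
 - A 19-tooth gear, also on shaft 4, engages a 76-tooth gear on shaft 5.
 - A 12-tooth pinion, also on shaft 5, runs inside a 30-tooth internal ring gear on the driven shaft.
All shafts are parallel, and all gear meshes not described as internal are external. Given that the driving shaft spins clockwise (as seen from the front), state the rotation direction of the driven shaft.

counterclockwise

the driving shaft → shaft 2: internal mesh, same direction → CW.
shaft 2 → shaft 3: external mesh, 1 reversal → CCW.
shaft 3 → shaft 4: external mesh, 1 reversal → CW.
shaft 4 → shaft 5: external mesh, 1 reversal → CCW.
shaft 5 → the driven shaft: internal mesh, same direction → CCW.
3 reversals in total — an odd number — so the driven shaft turns opposite to the driving shaft.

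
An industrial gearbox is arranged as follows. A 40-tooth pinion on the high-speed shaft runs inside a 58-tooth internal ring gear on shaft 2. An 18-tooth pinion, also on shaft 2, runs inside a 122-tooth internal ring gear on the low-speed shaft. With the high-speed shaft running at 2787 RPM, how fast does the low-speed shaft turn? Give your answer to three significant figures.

284 RPM

Internal gear: ratio = 58/40 = 1.45, so shaft 2 turns at 2787 / 1.45 = 1922.1 RPM.
Internal gear: ratio = 122/18 = 6.7778, so the low-speed shaft turns at 1922.1 / 6.7778 = 283.58 RPM.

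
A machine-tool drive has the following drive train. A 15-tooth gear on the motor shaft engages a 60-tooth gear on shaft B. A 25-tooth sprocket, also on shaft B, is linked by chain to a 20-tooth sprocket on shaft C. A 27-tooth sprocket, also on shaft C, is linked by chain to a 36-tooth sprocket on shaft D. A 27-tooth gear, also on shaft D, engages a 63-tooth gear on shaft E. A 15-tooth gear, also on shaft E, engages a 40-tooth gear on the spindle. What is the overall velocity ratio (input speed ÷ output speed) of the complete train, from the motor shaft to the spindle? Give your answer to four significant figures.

26.55

Each stage contributes driven/driver: gear mesh 60/15 = 4, chain 20/25 = 0.8, chain 36/27 = 1.3333, gear mesh 63/27 = 2.3333, gear mesh 40/15 = 2.6667.
Overall: 4 × 0.8 × 1.3333 × 2.3333 × 2.6667 = 26.548.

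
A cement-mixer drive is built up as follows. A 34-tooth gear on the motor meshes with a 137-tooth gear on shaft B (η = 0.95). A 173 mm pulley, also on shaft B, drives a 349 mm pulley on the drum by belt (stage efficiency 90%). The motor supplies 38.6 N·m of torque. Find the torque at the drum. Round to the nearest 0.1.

268.3 N·m

After the gear mesh (137/34): 38.6 × 4.0294 × 0.95 = 147.76 N·m
After the belt (349/173): 147.76 × 2.0173 × 0.90 = 268.27 N·m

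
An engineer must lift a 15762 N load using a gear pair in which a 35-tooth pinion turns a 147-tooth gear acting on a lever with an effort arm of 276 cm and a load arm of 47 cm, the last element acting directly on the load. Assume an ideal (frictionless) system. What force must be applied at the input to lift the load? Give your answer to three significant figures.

Gear pair MA = 147/35 = 4.2.
Lever MA = effort arm / load arm = 276/47 = 5.8723.
Combined ideal MA = 4.2 × 5.8723 = 24.664.
Effort = load / MA = 15762 / 24.664 = 639.07 N.

639 N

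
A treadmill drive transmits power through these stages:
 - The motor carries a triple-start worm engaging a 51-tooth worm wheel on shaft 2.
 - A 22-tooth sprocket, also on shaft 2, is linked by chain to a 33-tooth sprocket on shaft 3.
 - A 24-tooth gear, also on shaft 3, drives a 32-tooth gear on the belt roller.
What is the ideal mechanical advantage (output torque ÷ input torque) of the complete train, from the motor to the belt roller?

34

Each stage contributes driven/driver: worm 51/3 = 17, chain 33/22 = 1.5, gear mesh 32/24 = 1.3333.
Overall: 17 × 1.5 × 1.3333 = 34.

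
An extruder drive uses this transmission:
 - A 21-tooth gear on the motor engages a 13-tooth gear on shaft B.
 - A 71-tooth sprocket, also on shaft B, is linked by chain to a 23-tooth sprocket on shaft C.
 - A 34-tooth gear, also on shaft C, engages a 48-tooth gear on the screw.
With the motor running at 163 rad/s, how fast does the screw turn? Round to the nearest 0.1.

the motor → shaft B (gear mesh, 13/21): 163 ÷ 0.61905 = 263.31 rad/s
shaft B → shaft C (chain, 23/71): 263.31 ÷ 0.32394 = 812.82 rad/s
shaft C → the screw (gear mesh, 48/34): 812.82 ÷ 1.4118 = 575.75 rad/s

575.7 rad/s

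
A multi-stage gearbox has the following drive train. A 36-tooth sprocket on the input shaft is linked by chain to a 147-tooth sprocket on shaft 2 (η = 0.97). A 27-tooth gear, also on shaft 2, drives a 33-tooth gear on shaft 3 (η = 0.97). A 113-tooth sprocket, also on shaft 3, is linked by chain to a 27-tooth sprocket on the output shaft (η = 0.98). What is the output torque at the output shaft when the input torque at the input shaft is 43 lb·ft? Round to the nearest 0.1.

After the chain (147/36): 43 × 4.0833 × 0.97 = 170.32 lb·ft
After the gear mesh (33/27): 170.32 × 1.2222 × 0.97 = 201.92 lb·ft
After the chain (27/113): 201.92 × 0.23894 × 0.98 = 47.281 lb·ft

47.3 lb·ft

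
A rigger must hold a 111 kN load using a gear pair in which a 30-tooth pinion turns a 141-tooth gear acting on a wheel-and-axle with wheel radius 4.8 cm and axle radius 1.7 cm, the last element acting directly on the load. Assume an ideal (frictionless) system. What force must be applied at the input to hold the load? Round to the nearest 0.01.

Gear pair MA = 141/30 = 4.7.
Wheel-and-axle MA = R/r = 4.8/1.7 = 2.8235.
Combined ideal MA = 4.7 × 2.8235 = 13.271.
Effort = load / MA = 111 / 13.271 = 8.3644 kN.

8.36 kN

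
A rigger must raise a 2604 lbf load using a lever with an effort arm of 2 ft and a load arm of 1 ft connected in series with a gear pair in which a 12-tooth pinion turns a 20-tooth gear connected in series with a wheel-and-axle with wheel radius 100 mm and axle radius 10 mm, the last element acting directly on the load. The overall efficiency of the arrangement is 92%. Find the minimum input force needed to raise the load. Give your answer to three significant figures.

Lever MA = effort arm / load arm = 2/1 = 2.
Gear pair MA = 20/12 = 1.6667.
Wheel-and-axle MA = R/r = 100/10 = 10.
Combined ideal MA = 2 × 1.6667 × 10 = 33.333.
Actual MA = 33.333 × 0.92 = 30.667.
Effort = load / actual MA = 2604 / 30.667 = 84.913 lbf.

84.9 lbf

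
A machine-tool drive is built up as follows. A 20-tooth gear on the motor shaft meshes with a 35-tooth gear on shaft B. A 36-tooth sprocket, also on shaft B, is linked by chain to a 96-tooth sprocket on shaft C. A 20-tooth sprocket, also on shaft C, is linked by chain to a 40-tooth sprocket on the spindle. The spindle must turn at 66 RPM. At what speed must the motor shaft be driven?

616 RPM

Overall ratio R = 1.75 × 2.6667 × 2 = 9.3333.
Required input speed = output speed × R = 66 × 9.3333 = 616 RPM.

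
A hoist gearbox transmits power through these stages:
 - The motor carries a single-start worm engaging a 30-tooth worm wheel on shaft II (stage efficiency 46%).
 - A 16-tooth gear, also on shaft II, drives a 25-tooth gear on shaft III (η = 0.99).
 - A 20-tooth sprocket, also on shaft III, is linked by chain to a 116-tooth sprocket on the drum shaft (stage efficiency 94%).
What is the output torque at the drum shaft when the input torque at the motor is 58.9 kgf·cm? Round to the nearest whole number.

6855 kgf·cm

Worm: ratio = 30/1 = 30; torque at shaft II = 58.9 × 30 × 0.46 = 812.82 kgf·cm.
Gear mesh: ratio = 25/16 = 1.5625; torque at shaft III = 812.82 × 1.5625 × 0.99 = 1257.3 kgf·cm.
Chain: ratio = 116/20 = 5.8; torque at the drum shaft = 1257.3 × 5.8 × 0.94 = 6855 kgf·cm.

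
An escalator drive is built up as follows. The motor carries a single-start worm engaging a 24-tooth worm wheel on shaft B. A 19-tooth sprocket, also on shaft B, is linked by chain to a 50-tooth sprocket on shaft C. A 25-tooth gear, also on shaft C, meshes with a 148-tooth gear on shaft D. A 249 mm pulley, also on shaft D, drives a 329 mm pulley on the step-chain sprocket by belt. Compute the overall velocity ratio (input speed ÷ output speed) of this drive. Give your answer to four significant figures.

Each stage contributes driven/driver: worm 24/1 = 24, chain 50/19 = 2.6316, gear mesh 148/25 = 5.92, belt 329/249 = 1.3213.
Overall: 24 × 2.6316 × 5.92 × 1.3213 = 494.02.

494.0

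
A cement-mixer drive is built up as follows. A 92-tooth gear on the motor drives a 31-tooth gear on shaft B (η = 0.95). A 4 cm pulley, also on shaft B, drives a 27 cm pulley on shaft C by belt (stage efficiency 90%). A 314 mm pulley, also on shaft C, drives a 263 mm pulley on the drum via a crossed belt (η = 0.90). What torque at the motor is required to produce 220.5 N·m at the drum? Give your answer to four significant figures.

150.4 N·m

Overall ratio R = 0.33696 × 6.75 × 0.83758 = 1.905; overall efficiency η = 0.95 × 0.90 × 0.90 = 0.7695.
Input torque = output torque / (R × η) = 220.5 / (1.905 × 0.7695) = 150.42 N·m.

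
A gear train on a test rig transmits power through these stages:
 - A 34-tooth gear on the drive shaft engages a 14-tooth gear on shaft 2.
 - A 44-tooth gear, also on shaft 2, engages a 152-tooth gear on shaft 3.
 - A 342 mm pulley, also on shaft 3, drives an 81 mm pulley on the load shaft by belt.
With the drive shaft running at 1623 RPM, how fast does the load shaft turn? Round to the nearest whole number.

the drive shaft → shaft 2 (gear mesh, 14/34): 1623 ÷ 0.41176 = 3941.6 RPM
shaft 2 → shaft 3 (gear mesh, 152/44): 3941.6 ÷ 3.4545 = 1141 RPM
shaft 3 → the load shaft (belt, 81/342): 1141 ÷ 0.23684 = 4817.5 RPM

4817 RPM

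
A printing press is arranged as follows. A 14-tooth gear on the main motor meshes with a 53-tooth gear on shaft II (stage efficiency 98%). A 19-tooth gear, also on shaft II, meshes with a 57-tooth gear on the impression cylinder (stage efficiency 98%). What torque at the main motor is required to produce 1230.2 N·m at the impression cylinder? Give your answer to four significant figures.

Overall ratio R = 3.7857 × 3 = 11.357; overall efficiency η = 0.98 × 0.98 = 0.9604.
Input torque = output torque / (R × η) = 1230.2 / (11.357 × 0.9604) = 112.79 N·m.

112.8 N·m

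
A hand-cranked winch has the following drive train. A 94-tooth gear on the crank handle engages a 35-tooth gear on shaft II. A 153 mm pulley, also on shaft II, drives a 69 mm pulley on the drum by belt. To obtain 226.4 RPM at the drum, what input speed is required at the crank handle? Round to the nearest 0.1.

Overall ratio R = 0.37234 × 0.45098 = 0.16792.
Required input speed = output speed × R = 226.4 × 0.16792 = 38.017 RPM.

38.0 RPM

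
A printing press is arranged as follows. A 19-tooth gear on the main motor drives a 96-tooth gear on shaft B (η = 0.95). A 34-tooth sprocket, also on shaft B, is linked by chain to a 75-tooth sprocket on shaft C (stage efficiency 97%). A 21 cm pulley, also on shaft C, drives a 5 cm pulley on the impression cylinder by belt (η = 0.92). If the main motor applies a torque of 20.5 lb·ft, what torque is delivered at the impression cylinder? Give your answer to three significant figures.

Gear mesh: ratio = 96/19 = 5.0526; torque at shaft B = 20.5 × 5.0526 × 0.95 = 98.4 lb·ft.
Chain: ratio = 75/34 = 2.2059; torque at shaft C = 98.4 × 2.2059 × 0.97 = 210.55 lb·ft.
Belt: ratio = 5/21 = 0.2381; torque at the impression cylinder = 210.55 × 0.2381 × 0.92 = 46.12 lb·ft.

46.1 lb·ft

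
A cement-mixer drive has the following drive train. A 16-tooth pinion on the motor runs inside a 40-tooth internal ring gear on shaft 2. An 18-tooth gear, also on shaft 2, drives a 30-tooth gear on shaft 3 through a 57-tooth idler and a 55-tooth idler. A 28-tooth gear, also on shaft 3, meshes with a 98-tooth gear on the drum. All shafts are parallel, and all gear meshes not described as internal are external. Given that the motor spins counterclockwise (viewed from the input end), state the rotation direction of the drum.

counterclockwise

the motor → shaft 2: internal mesh, same direction → CCW.
shaft 2 → shaft 3: driver → idler → idler → driven is 3 external meshes, 3 reversals → CW.
shaft 3 → the drum: external mesh, 1 reversal → CCW.
4 reversals in total — an even number — so the drum turns the same way as the motor.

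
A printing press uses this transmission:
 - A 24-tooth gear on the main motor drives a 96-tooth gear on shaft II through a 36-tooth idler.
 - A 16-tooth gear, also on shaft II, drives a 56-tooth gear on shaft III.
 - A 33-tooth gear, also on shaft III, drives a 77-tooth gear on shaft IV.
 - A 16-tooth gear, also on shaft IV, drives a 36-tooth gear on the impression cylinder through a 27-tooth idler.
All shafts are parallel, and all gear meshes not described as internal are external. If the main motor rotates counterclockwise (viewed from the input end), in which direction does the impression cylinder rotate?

counterclockwise

the main motor → shaft II: driver → idler → driven is 2 external meshes, 2 reversals → CCW.
shaft II → shaft III: external mesh, 1 reversal → CW.
shaft III → shaft IV: external mesh, 1 reversal → CCW.
shaft IV → the impression cylinder: driver → idler → driven is 2 external meshes, 2 reversals → CCW.
6 reversals in total — an even number — so the impression cylinder turns the same way as the main motor.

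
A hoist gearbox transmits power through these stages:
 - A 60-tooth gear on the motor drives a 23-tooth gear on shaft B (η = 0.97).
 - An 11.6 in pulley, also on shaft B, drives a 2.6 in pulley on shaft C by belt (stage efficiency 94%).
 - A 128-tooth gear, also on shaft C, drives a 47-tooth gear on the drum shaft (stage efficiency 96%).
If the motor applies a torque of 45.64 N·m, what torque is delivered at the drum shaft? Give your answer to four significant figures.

Gear mesh: ratio = 23/60 = 0.38333; torque at shaft B = 45.64 × 0.38333 × 0.97 = 16.97 N·m.
Belt: ratio = 2.6/11.6 = 0.22414; torque at shaft C = 16.97 × 0.22414 × 0.94 = 3.5755 N·m.
Gear mesh: ratio = 47/128 = 0.36719; torque at the drum shaft = 3.5755 × 0.36719 × 0.96 = 1.2604 N·m.

1.260 N·m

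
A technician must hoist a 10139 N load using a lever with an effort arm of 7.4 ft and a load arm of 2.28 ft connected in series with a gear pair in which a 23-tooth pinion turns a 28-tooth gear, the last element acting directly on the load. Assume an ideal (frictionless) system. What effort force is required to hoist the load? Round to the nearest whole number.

2566 N

Lever MA = effort arm / load arm = 7.4/2.28 = 3.2456.
Gear pair MA = 28/23 = 1.2174.
Combined ideal MA = 3.2456 × 1.2174 = 3.9512.
Effort = load / MA = 10139 / 3.9512 = 2566.1 N.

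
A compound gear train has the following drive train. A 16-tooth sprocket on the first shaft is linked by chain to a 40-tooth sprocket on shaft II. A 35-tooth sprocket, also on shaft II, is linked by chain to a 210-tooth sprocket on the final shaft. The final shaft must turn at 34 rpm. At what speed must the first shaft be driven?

510 rpm

Overall ratio R = 2.5 × 6 = 15.
Required input speed = output speed × R = 34 × 15 = 510 rpm.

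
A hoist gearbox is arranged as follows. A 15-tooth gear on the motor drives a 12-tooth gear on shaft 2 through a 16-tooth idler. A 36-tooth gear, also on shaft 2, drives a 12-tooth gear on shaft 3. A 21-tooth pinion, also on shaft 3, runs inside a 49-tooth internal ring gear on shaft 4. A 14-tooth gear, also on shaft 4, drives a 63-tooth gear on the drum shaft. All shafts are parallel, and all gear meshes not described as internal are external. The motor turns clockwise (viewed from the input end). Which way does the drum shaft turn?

clockwise

the motor → shaft 2: driver → idler → driven is 2 external meshes, 2 reversals → CW.
shaft 2 → shaft 3: external mesh, 1 reversal → CCW.
shaft 3 → shaft 4: internal mesh, same direction → CCW.
shaft 4 → the drum shaft: external mesh, 1 reversal → CW.
4 reversals in total — an even number — so the drum shaft turns the same way as the motor.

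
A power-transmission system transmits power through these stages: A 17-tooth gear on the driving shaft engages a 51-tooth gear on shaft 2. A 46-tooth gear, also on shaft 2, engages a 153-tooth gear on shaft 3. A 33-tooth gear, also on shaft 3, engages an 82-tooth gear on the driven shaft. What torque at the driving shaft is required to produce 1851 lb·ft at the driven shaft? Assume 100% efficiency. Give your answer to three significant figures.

Overall ratio R = 3 × 3.3261 × 2.4848 = 24.794.
Input torque = output torque / R = 1851 / 24.794 = 74.654 lb·ft.

74.7 lb·ft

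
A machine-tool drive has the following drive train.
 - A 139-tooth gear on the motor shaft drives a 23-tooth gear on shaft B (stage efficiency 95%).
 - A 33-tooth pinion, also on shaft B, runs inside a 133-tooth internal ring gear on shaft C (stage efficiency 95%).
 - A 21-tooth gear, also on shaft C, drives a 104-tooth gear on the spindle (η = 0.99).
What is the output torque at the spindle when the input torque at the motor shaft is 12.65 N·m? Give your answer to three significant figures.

After the gear mesh (23/139): 12.65 × 0.16547 × 0.95 = 1.9885 N·m
After the internal gear (133/33): 1.9885 × 4.0303 × 0.95 = 7.6136 N·m
After the gear mesh (104/21): 7.6136 × 4.9524 × 0.99 = 37.328 N·m

37.3 N·m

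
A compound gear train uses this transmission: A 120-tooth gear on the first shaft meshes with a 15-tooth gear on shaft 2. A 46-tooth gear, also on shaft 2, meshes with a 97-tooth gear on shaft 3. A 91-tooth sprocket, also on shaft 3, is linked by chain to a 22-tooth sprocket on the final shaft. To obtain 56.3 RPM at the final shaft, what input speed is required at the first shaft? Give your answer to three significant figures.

Overall ratio R = 0.125 × 2.1087 × 0.24176 = 0.063724.
Required input speed = output speed × R = 56.3 × 0.063724 = 3.5877 RPM.

3.59 RPM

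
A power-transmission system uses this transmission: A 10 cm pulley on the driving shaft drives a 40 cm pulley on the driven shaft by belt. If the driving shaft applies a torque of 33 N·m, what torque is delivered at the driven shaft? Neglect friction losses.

132 N·m

belt 40/10 = 4 → τ = 33·4 = 132 N·m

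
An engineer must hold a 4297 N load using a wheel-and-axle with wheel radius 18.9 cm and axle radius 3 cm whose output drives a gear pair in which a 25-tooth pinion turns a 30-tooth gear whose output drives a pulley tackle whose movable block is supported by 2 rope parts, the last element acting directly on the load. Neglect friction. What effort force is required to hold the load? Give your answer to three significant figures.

Wheel-and-axle MA = R/r = 18.9/3 = 6.3.
Gear pair MA = 30/25 = 1.2.
Block-and-tackle MA = number of supporting rope parts = 2.
Combined ideal MA = 6.3 × 1.2 × 2 = 15.12.
Effort = load / MA = 4297 / 15.12 = 284.19 N.

284 N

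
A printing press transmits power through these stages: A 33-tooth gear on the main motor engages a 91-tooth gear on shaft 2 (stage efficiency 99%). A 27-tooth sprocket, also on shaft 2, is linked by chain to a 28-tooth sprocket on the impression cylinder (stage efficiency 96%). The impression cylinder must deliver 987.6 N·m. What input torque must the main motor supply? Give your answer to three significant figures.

Overall ratio R = 2.7576 × 1.037 = 2.8597; overall efficiency η = 0.99 × 0.96 = 0.9504.
Input torque = output torque / (R × η) = 987.6 / (2.8597 × 0.9504) = 363.37 N·m.

363 N·m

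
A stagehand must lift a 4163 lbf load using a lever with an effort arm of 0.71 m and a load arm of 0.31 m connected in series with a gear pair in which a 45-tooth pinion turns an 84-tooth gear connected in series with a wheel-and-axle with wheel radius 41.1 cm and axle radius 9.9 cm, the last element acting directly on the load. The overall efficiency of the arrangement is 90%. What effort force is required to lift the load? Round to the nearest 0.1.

Lever MA = effort arm / load arm = 0.71/0.31 = 2.2903.
Gear pair MA = 84/45 = 1.8667.
Wheel-and-axle MA = R/r = 41.1/9.9 = 4.1515.
Combined ideal MA = 2.2903 × 1.8667 × 4.1515 = 17.749.
Actual MA = 17.749 × 0.90 = 15.974.
Effort = load / actual MA = 4163 / 15.974 = 260.61 lbf.

260.6 lbf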